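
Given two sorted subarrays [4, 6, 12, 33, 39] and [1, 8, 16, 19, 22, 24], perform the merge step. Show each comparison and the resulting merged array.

Merging process:

Compare 4 vs 1: take 1 from right. Merged: [1]
Compare 4 vs 8: take 4 from left. Merged: [1, 4]
Compare 6 vs 8: take 6 from left. Merged: [1, 4, 6]
Compare 12 vs 8: take 8 from right. Merged: [1, 4, 6, 8]
Compare 12 vs 16: take 12 from left. Merged: [1, 4, 6, 8, 12]
Compare 33 vs 16: take 16 from right. Merged: [1, 4, 6, 8, 12, 16]
Compare 33 vs 19: take 19 from right. Merged: [1, 4, 6, 8, 12, 16, 19]
Compare 33 vs 22: take 22 from right. Merged: [1, 4, 6, 8, 12, 16, 19, 22]
Compare 33 vs 24: take 24 from right. Merged: [1, 4, 6, 8, 12, 16, 19, 22, 24]
Append remaining from left: [33, 39]. Merged: [1, 4, 6, 8, 12, 16, 19, 22, 24, 33, 39]

Final merged array: [1, 4, 6, 8, 12, 16, 19, 22, 24, 33, 39]
Total comparisons: 9

The merged array is [1, 4, 6, 8, 12, 16, 19, 22, 24, 33, 39], requiring 9 comparisons. The merge step runs in O(n) time where n is the total number of elements.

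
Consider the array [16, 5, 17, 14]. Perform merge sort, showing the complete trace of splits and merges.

Merge sort trace:

Split: [16, 5, 17, 14] -> [16, 5] and [17, 14]
  Split: [16, 5] -> [16] and [5]
  Merge: [16] + [5] -> [5, 16]
  Split: [17, 14] -> [17] and [14]
  Merge: [17] + [14] -> [14, 17]
Merge: [5, 16] + [14, 17] -> [5, 14, 16, 17]

Final sorted array: [5, 14, 16, 17]

The merge sort proceeds by recursively splitting the array and merging sorted halves.
After all merges, the sorted array is [5, 14, 16, 17].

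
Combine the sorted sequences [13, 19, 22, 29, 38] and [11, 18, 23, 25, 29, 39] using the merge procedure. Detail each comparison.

Merging process:

Compare 13 vs 11: take 11 from right. Merged: [11]
Compare 13 vs 18: take 13 from left. Merged: [11, 13]
Compare 19 vs 18: take 18 from right. Merged: [11, 13, 18]
Compare 19 vs 23: take 19 from left. Merged: [11, 13, 18, 19]
Compare 22 vs 23: take 22 from left. Merged: [11, 13, 18, 19, 22]
Compare 29 vs 23: take 23 from right. Merged: [11, 13, 18, 19, 22, 23]
Compare 29 vs 25: take 25 from right. Merged: [11, 13, 18, 19, 22, 23, 25]
Compare 29 vs 29: take 29 from left. Merged: [11, 13, 18, 19, 22, 23, 25, 29]
Compare 38 vs 29: take 29 from right. Merged: [11, 13, 18, 19, 22, 23, 25, 29, 29]
Compare 38 vs 39: take 38 from left. Merged: [11, 13, 18, 19, 22, 23, 25, 29, 29, 38]
Append remaining from right: [39]. Merged: [11, 13, 18, 19, 22, 23, 25, 29, 29, 38, 39]

Final merged array: [11, 13, 18, 19, 22, 23, 25, 29, 29, 38, 39]
Total comparisons: 10

The merged array is [11, 13, 18, 19, 22, 23, 25, 29, 29, 38, 39], requiring 10 comparisons. The merge step runs in O(n) time where n is the total number of elements.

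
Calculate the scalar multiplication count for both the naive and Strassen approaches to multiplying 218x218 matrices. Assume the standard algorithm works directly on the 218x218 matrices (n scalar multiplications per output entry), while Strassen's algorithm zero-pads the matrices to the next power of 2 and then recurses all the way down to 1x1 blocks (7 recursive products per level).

Matrix multiplication for 218x218 matrices:

Strassen's algorithm requires power-of-2 dimensions. Pad 218x218 to 256x256 (next power of 2).

Standard algorithm: 218^3 = 10360232 multiplications
Strassen's algorithm: 7^(log2(256)) = 7^8 = 5764801 multiplications
Savings: 10360232 - 5764801 = 4595431 multiplications

Standard: 10360232 multiplications (218^3). Strassen: 5764801 multiplications (7^8, after padding to 256x256). Strassen reduces 8 recursive multiplications to 7 at each level.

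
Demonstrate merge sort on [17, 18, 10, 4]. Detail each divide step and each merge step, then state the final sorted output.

Merge sort trace:

Split: [17, 18, 10, 4] -> [17, 18] and [10, 4]
  Split: [17, 18] -> [17] and [18]
  Merge: [17] + [18] -> [17, 18]
  Split: [10, 4] -> [10] and [4]
  Merge: [10] + [4] -> [4, 10]
Merge: [17, 18] + [4, 10] -> [4, 10, 17, 18]

Final sorted array: [4, 10, 17, 18]

The merge sort proceeds by recursively splitting the array and merging sorted halves.
After all merges, the sorted array is [4, 10, 17, 18].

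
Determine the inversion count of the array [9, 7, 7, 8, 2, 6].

Finding inversions in [9, 7, 7, 8, 2, 6]:

(0, 1): arr[0]=9 > arr[1]=7
(0, 2): arr[0]=9 > arr[2]=7
(0, 3): arr[0]=9 > arr[3]=8
(0, 4): arr[0]=9 > arr[4]=2
(0, 5): arr[0]=9 > arr[5]=6
(1, 4): arr[1]=7 > arr[4]=2
(1, 5): arr[1]=7 > arr[5]=6
(2, 4): arr[2]=7 > arr[4]=2
(2, 5): arr[2]=7 > arr[5]=6
(3, 4): arr[3]=8 > arr[4]=2
(3, 5): arr[3]=8 > arr[5]=6

Total inversions: 11

The array has 11 inversion(s): (0,1), (0,2), (0,3), (0,4), (0,5), (1,4), (1,5), (2,4), (2,5), (3,4), (3,5). Each pair (i,j) satisfies i < j and arr[i] > arr[j].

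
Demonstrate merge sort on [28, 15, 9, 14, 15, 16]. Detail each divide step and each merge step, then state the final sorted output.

Merge sort trace:

Split: [28, 15, 9, 14, 15, 16] -> [28, 15, 9] and [14, 15, 16]
  Split: [28, 15, 9] -> [28] and [15, 9]
    Split: [15, 9] -> [15] and [9]
    Merge: [15] + [9] -> [9, 15]
  Merge: [28] + [9, 15] -> [9, 15, 28]
  Split: [14, 15, 16] -> [14] and [15, 16]
    Split: [15, 16] -> [15] and [16]
    Merge: [15] + [16] -> [15, 16]
  Merge: [14] + [15, 16] -> [14, 15, 16]
Merge: [9, 15, 28] + [14, 15, 16] -> [9, 14, 15, 15, 16, 28]

Final sorted array: [9, 14, 15, 15, 16, 28]

The merge sort proceeds by recursively splitting the array and merging sorted halves.
After all merges, the sorted array is [9, 14, 15, 15, 16, 28].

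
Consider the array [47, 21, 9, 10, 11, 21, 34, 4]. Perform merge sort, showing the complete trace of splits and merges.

Merge sort trace:

Split: [47, 21, 9, 10, 11, 21, 34, 4] -> [47, 21, 9, 10] and [11, 21, 34, 4]
  Split: [47, 21, 9, 10] -> [47, 21] and [9, 10]
    Split: [47, 21] -> [47] and [21]
    Merge: [47] + [21] -> [21, 47]
    Split: [9, 10] -> [9] and [10]
    Merge: [9] + [10] -> [9, 10]
  Merge: [21, 47] + [9, 10] -> [9, 10, 21, 47]
  Split: [11, 21, 34, 4] -> [11, 21] and [34, 4]
    Split: [11, 21] -> [11] and [21]
    Merge: [11] + [21] -> [11, 21]
    Split: [34, 4] -> [34] and [4]
    Merge: [34] + [4] -> [4, 34]
  Merge: [11, 21] + [4, 34] -> [4, 11, 21, 34]
Merge: [9, 10, 21, 47] + [4, 11, 21, 34] -> [4, 9, 10, 11, 21, 21, 34, 47]

Final sorted array: [4, 9, 10, 11, 21, 21, 34, 47]

The merge sort proceeds by recursively splitting the array and merging sorted halves.
After all merges, the sorted array is [4, 9, 10, 11, 21, 21, 34, 47].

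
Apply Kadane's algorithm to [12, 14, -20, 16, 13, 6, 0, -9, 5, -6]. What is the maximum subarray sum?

Using Kadane's algorithm on [12, 14, -20, 16, 13, 6, 0, -9, 5, -6]:

Scanning through the array:
Position 1 (value 14): max_ending_here = 26, max_so_far = 26
Position 2 (value -20): max_ending_here = 6, max_so_far = 26
Position 3 (value 16): max_ending_here = 22, max_so_far = 26
Position 4 (value 13): max_ending_here = 35, max_so_far = 35
Position 5 (value 6): max_ending_here = 41, max_so_far = 41
Position 6 (value 0): max_ending_here = 41, max_so_far = 41
Position 7 (value -9): max_ending_here = 32, max_so_far = 41
Position 8 (value 5): max_ending_here = 37, max_so_far = 41
Position 9 (value -6): max_ending_here = 31, max_so_far = 41

Maximum subarray: [12, 14, -20, 16, 13, 6]
Maximum sum: 41

The maximum subarray is [12, 14, -20, 16, 13, 6] with sum 41. This subarray runs from index 0 to index 5.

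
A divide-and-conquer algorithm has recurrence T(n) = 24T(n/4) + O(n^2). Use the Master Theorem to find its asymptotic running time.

Master Theorem for T(n) = 24T(n/4) + O(n^2):

a = 24, b = 4, c = 2
log_b(a) = log_4(24) = 2.2925

Case 1: c = 2 < log_4(24) = 2.2925
T(n) = O(n^(log_4 24))

For T(n) = 24T(n/4) + O(n^2): log_4(24) = 2.2925. This is Case 1 of the Master Theorem (c < log_b(a), work dominated by leaves), giving O(n^(log_4 24)).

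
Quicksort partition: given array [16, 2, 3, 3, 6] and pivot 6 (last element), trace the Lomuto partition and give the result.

Lomuto partition with pivot = 6:

Initial array: [16, 2, 3, 3, 6]

arr[0]=16 > 6: no swap
arr[1]=2 <= 6: swap with position 0, array becomes [2, 16, 3, 3, 6]
arr[2]=3 <= 6: swap with position 1, array becomes [2, 3, 16, 3, 6]
arr[3]=3 <= 6: swap with position 2, array becomes [2, 3, 3, 16, 6]

Place pivot at position 3: [2, 3, 3, 6, 16]
Pivot position: 3

After partitioning with pivot 6, the array becomes [2, 3, 3, 6, 16]. The pivot is placed at index 3. All elements to the left of the pivot are <= 6, and all elements to the right are > 6.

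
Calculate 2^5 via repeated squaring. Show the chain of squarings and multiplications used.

Computing 2^5 by squaring (build up from 2^1; each line after the first costs one multiplication):

2^1 = 2
2^2 = (2^1)^2 = 2^2 = 4
2^4 = (2^2)^2 = 4^2 = 16
2^5 = 2 * 2^4 = 2 * 16 = 32

Result: 32
Multiplications needed: 3 (3 lines after 2^1)

2^5 = 32. Using exponentiation by squaring, this requires 3 multiplications. The key idea: if the exponent is even, square the half-power; if odd, multiply by the base once.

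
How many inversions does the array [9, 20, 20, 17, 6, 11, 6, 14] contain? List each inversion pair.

Finding inversions in [9, 20, 20, 17, 6, 11, 6, 14]:

(0, 4): arr[0]=9 > arr[4]=6
(0, 6): arr[0]=9 > arr[6]=6
(1, 3): arr[1]=20 > arr[3]=17
(1, 4): arr[1]=20 > arr[4]=6
(1, 5): arr[1]=20 > arr[5]=11
(1, 6): arr[1]=20 > arr[6]=6
(1, 7): arr[1]=20 > arr[7]=14
(2, 3): arr[2]=20 > arr[3]=17
(2, 4): arr[2]=20 > arr[4]=6
(2, 5): arr[2]=20 > arr[5]=11
(2, 6): arr[2]=20 > arr[6]=6
(2, 7): arr[2]=20 > arr[7]=14
(3, 4): arr[3]=17 > arr[4]=6
(3, 5): arr[3]=17 > arr[5]=11
(3, 6): arr[3]=17 > arr[6]=6
(3, 7): arr[3]=17 > arr[7]=14
(5, 6): arr[5]=11 > arr[6]=6

Total inversions: 17

The array has 17 inversion(s): (0,4), (0,6), (1,3), (1,4), (1,5), (1,6), (1,7), (2,3), (2,4), (2,5), (2,6), (2,7), (3,4), (3,5), (3,6), (3,7), (5,6). Each pair (i,j) satisfies i < j and arr[i] > arr[j].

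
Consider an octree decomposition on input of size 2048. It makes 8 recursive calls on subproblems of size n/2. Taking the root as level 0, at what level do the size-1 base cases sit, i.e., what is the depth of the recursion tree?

For divide and conquer with division factor 2:

Problem sizes at each level:
Level 0: 2048
Level 1: 1024
Level 2: 512
Level 3: 256
Level 4: 128
Level 5: 64
Level 6: 32
Level 7: 16
Level 8: 8
Level 9: 4
Level 10: 2
Level 11: 1

The root is level 0 and the size-1 base case is level 11 (the tree spans levels 0 through 11, i.e. 12 levels counting the root), so the depth is the number of divisions: log_2(2048) = 11

The recursion tree depth is log_2(2048) = 11. At each level, the problem size is divided by 2, so it takes 11 divisions to reduce to a base case of size 1. The algorithm makes 8 recursive calls at each level.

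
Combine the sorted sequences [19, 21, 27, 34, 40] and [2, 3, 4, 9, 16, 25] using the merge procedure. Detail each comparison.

Merging process:

Compare 19 vs 2: take 2 from right. Merged: [2]
Compare 19 vs 3: take 3 from right. Merged: [2, 3]
Compare 19 vs 4: take 4 from right. Merged: [2, 3, 4]
Compare 19 vs 9: take 9 from right. Merged: [2, 3, 4, 9]
Compare 19 vs 16: take 16 from right. Merged: [2, 3, 4, 9, 16]
Compare 19 vs 25: take 19 from left. Merged: [2, 3, 4, 9, 16, 19]
Compare 21 vs 25: take 21 from left. Merged: [2, 3, 4, 9, 16, 19, 21]
Compare 27 vs 25: take 25 from right. Merged: [2, 3, 4, 9, 16, 19, 21, 25]
Append remaining from left: [27, 34, 40]. Merged: [2, 3, 4, 9, 16, 19, 21, 25, 27, 34, 40]

Final merged array: [2, 3, 4, 9, 16, 19, 21, 25, 27, 34, 40]
Total comparisons: 8

The merged array is [2, 3, 4, 9, 16, 19, 21, 25, 27, 34, 40], requiring 8 comparisons. The merge step runs in O(n) time where n is the total number of elements.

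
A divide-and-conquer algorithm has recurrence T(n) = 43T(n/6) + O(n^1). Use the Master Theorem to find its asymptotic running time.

Master Theorem for T(n) = 43T(n/6) + O(n^1):

a = 43, b = 6, c = 1
log_b(a) = log_6(43) = 2.0992

Case 1: c = 1 < log_6(43) = 2.0992
T(n) = O(n^(log_6 43))

For T(n) = 43T(n/6) + O(n^1): log_6(43) = 2.0992. This is Case 1 of the Master Theorem (c < log_b(a), work dominated by leaves), giving O(n^(log_6 43)).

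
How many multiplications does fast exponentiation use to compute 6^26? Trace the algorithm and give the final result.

Computing 6^26 by squaring (build up from 6^1; each line after the first costs one multiplication):

6^1 = 6
6^2 = (6^1)^2 = 6^2 = 36
6^3 = 6 * 6^2 = 6 * 36 = 216
6^6 = (6^3)^2 = 216^2 = 46656
6^12 = (6^6)^2 = 46656^2 = 2176782336
6^13 = 6 * 6^12 = 6 * 2176782336 = 13060694016
6^26 = (6^13)^2 = 13060694016^2 = 170581728179578208256

Result: 170581728179578208256
Multiplications needed: 6 (6 lines after 6^1)

6^26 = 170581728179578208256. Using exponentiation by squaring, this requires 6 multiplications. The key idea: if the exponent is even, square the half-power; if odd, multiply by the base once.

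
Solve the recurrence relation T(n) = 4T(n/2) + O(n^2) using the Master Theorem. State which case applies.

Master Theorem for T(n) = 4T(n/2) + O(n^2):

a = 4, b = 2, c = 2
log_b(a) = log_2(4) = 2.0000

Case 2: c = 2 = log_2(4) = 2.0000
T(n) = O(n^2 log n) = O(n^2 log n)

For T(n) = 4T(n/2) + O(n^2): log_2(4) = 2.0000. This is Case 2 of the Master Theorem (c = log_b(a), equal work at all levels), giving O(n^2 log n).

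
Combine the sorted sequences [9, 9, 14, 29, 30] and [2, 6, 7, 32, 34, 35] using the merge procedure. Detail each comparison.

Merging process:

Compare 9 vs 2: take 2 from right. Merged: [2]
Compare 9 vs 6: take 6 from right. Merged: [2, 6]
Compare 9 vs 7: take 7 from right. Merged: [2, 6, 7]
Compare 9 vs 32: take 9 from left. Merged: [2, 6, 7, 9]
Compare 9 vs 32: take 9 from left. Merged: [2, 6, 7, 9, 9]
Compare 14 vs 32: take 14 from left. Merged: [2, 6, 7, 9, 9, 14]
Compare 29 vs 32: take 29 from left. Merged: [2, 6, 7, 9, 9, 14, 29]
Compare 30 vs 32: take 30 from left. Merged: [2, 6, 7, 9, 9, 14, 29, 30]
Append remaining from right: [32, 34, 35]. Merged: [2, 6, 7, 9, 9, 14, 29, 30, 32, 34, 35]

Final merged array: [2, 6, 7, 9, 9, 14, 29, 30, 32, 34, 35]
Total comparisons: 8

The merged array is [2, 6, 7, 9, 9, 14, 29, 30, 32, 34, 35], requiring 8 comparisons. The merge step runs in O(n) time where n is the total number of elements.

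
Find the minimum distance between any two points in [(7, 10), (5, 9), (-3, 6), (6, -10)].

Computing all pairwise distances among 4 points:

d((7, 10), (5, 9)) = 2.2361 <-- minimum
d((7, 10), (-3, 6)) = 10.7703
d((7, 10), (6, -10)) = 20.025
d((5, 9), (-3, 6)) = 8.544
d((5, 9), (6, -10)) = 19.0263
d((-3, 6), (6, -10)) = 18.3576

Closest pair: (7, 10) and (5, 9) with distance 2.2361

The closest pair is (7, 10) and (5, 9) with Euclidean distance 2.2361. For 4 points, brute-force pairwise comparison is shown above. For large n, the divide-and-conquer algorithm (sort by x, recurse on halves, check the dividing strip) achieves O(n log n).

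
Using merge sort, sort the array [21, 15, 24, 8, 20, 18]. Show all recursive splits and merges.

Merge sort trace:

Split: [21, 15, 24, 8, 20, 18] -> [21, 15, 24] and [8, 20, 18]
  Split: [21, 15, 24] -> [21] and [15, 24]
    Split: [15, 24] -> [15] and [24]
    Merge: [15] + [24] -> [15, 24]
  Merge: [21] + [15, 24] -> [15, 21, 24]
  Split: [8, 20, 18] -> [8] and [20, 18]
    Split: [20, 18] -> [20] and [18]
    Merge: [20] + [18] -> [18, 20]
  Merge: [8] + [18, 20] -> [8, 18, 20]
Merge: [15, 21, 24] + [8, 18, 20] -> [8, 15, 18, 20, 21, 24]

Final sorted array: [8, 15, 18, 20, 21, 24]

The merge sort proceeds by recursively splitting the array and merging sorted halves.
After all merges, the sorted array is [8, 15, 18, 20, 21, 24].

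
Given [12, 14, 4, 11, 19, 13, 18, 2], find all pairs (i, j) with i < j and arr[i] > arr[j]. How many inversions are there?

Finding inversions in [12, 14, 4, 11, 19, 13, 18, 2]:

(0, 2): arr[0]=12 > arr[2]=4
(0, 3): arr[0]=12 > arr[3]=11
(0, 7): arr[0]=12 > arr[7]=2
(1, 2): arr[1]=14 > arr[2]=4
(1, 3): arr[1]=14 > arr[3]=11
(1, 5): arr[1]=14 > arr[5]=13
(1, 7): arr[1]=14 > arr[7]=2
(2, 7): arr[2]=4 > arr[7]=2
(3, 7): arr[3]=11 > arr[7]=2
(4, 5): arr[4]=19 > arr[5]=13
(4, 6): arr[4]=19 > arr[6]=18
(4, 7): arr[4]=19 > arr[7]=2
(5, 7): arr[5]=13 > arr[7]=2
(6, 7): arr[6]=18 > arr[7]=2

Total inversions: 14

The array has 14 inversion(s): (0,2), (0,3), (0,7), (1,2), (1,3), (1,5), (1,7), (2,7), (3,7), (4,5), (4,6), (4,7), (5,7), (6,7). Each pair (i,j) satisfies i < j and arr[i] > arr[j].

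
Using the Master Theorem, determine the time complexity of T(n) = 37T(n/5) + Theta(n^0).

Master Theorem for T(n) = 37T(n/5) + O(n^0):

a = 37, b = 5, c = 0
log_b(a) = log_5(37) = 2.2436

Case 1: c = 0 < log_5(37) = 2.2436
T(n) = O(n^(log_5 37))

For T(n) = 37T(n/5) + O(n^0): log_5(37) = 2.2436. This is Case 1 of the Master Theorem (c < log_b(a), work dominated by leaves), giving O(n^(log_5 37)).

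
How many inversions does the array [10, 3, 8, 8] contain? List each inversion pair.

Finding inversions in [10, 3, 8, 8]:

(0, 1): arr[0]=10 > arr[1]=3
(0, 2): arr[0]=10 > arr[2]=8
(0, 3): arr[0]=10 > arr[3]=8

Total inversions: 3

The array has 3 inversion(s): (0,1), (0,2), (0,3). Each pair (i,j) satisfies i < j and arr[i] > arr[j].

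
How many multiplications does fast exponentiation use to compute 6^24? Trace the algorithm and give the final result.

Computing 6^24 by squaring (build up from 6^1; each line after the first costs one multiplication):

6^1 = 6
6^2 = (6^1)^2 = 6^2 = 36
6^3 = 6 * 6^2 = 6 * 36 = 216
6^6 = (6^3)^2 = 216^2 = 46656
6^12 = (6^6)^2 = 46656^2 = 2176782336
6^24 = (6^12)^2 = 2176782336^2 = 4738381338321616896

Result: 4738381338321616896
Multiplications needed: 5 (5 lines after 6^1)

6^24 = 4738381338321616896. Using exponentiation by squaring, this requires 5 multiplications. The key idea: if the exponent is even, square the half-power; if odd, multiply by the base once.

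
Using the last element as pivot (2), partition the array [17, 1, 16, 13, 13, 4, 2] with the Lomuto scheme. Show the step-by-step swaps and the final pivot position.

Lomuto partition with pivot = 2:

Initial array: [17, 1, 16, 13, 13, 4, 2]

arr[0]=17 > 2: no swap
arr[1]=1 <= 2: swap with position 0, array becomes [1, 17, 16, 13, 13, 4, 2]
arr[2]=16 > 2: no swap
arr[3]=13 > 2: no swap
arr[4]=13 > 2: no swap
arr[5]=4 > 2: no swap

Place pivot at position 1: [1, 2, 16, 13, 13, 4, 17]
Pivot position: 1

After partitioning with pivot 2, the array becomes [1, 2, 16, 13, 13, 4, 17]. The pivot is placed at index 1. All elements to the left of the pivot are <= 2, and all elements to the right are > 2.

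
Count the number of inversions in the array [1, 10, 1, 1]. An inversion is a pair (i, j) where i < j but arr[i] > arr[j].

Finding inversions in [1, 10, 1, 1]:

(1, 2): arr[1]=10 > arr[2]=1
(1, 3): arr[1]=10 > arr[3]=1

Total inversions: 2

The array has 2 inversion(s): (1,2), (1,3). Each pair (i,j) satisfies i < j and arr[i] > arr[j].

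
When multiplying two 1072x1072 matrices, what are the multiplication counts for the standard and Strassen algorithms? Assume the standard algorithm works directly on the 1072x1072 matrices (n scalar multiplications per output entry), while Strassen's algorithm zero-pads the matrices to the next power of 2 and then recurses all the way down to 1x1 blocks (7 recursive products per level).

Matrix multiplication for 1072x1072 matrices:

Strassen's algorithm requires power-of-2 dimensions. Pad 1072x1072 to 2048x2048 (next power of 2).

Standard algorithm: 1072^3 = 1231925248 multiplications
Strassen's algorithm: 7^(log2(2048)) = 7^11 = 1977326743 multiplications
Difference: 1231925248 - 1977326743 = -745401495 (Strassen uses MORE here due to padding overhead — for small or just-over-power-of-2 n, padding can outweigh the per-level savings)

Standard: 1231925248 multiplications (1072^3). Strassen: 1977326743 multiplications (7^11, after padding to 2048x2048). Strassen reduces 8 recursive multiplications to 7 at each level.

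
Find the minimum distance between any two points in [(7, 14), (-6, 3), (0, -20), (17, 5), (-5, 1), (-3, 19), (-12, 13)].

Computing all pairwise distances among 7 points:

d((7, 14), (-6, 3)) = 17.0294
d((7, 14), (0, -20)) = 34.7131
d((7, 14), (17, 5)) = 13.4536
d((7, 14), (-5, 1)) = 17.6918
d((7, 14), (-3, 19)) = 11.1803
d((7, 14), (-12, 13)) = 19.0263
d((-6, 3), (0, -20)) = 23.7697
d((-6, 3), (17, 5)) = 23.0868
d((-6, 3), (-5, 1)) = 2.2361 <-- minimum
d((-6, 3), (-3, 19)) = 16.2788
d((-6, 3), (-12, 13)) = 11.6619
d((0, -20), (17, 5)) = 30.2324
d((0, -20), (-5, 1)) = 21.587
d((0, -20), (-3, 19)) = 39.1152
d((0, -20), (-12, 13)) = 35.1141
d((17, 5), (-5, 1)) = 22.3607
d((17, 5), (-3, 19)) = 24.4131
d((17, 5), (-12, 13)) = 30.0832
d((-5, 1), (-3, 19)) = 18.1108
d((-5, 1), (-12, 13)) = 13.8924
d((-3, 19), (-12, 13)) = 10.8167

Closest pair: (-6, 3) and (-5, 1) with distance 2.2361

The closest pair is (-6, 3) and (-5, 1) with Euclidean distance 2.2361. For 7 points, brute-force pairwise comparison is shown above. For large n, the divide-and-conquer algorithm (sort by x, recurse on halves, check the dividing strip) achieves O(n log n).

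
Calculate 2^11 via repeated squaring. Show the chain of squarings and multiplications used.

Computing 2^11 by squaring (build up from 2^1; each line after the first costs one multiplication):

2^1 = 2
2^2 = (2^1)^2 = 2^2 = 4
2^4 = (2^2)^2 = 4^2 = 16
2^5 = 2 * 2^4 = 2 * 16 = 32
2^10 = (2^5)^2 = 32^2 = 1024
2^11 = 2 * 2^10 = 2 * 1024 = 2048

Result: 2048
Multiplications needed: 5 (5 lines after 2^1)

2^11 = 2048. Using exponentiation by squaring, this requires 5 multiplications. The key idea: if the exponent is even, square the half-power; if odd, multiply by the base once.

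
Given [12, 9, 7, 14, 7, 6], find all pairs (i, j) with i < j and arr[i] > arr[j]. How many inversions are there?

Finding inversions in [12, 9, 7, 14, 7, 6]:

(0, 1): arr[0]=12 > arr[1]=9
(0, 2): arr[0]=12 > arr[2]=7
(0, 4): arr[0]=12 > arr[4]=7
(0, 5): arr[0]=12 > arr[5]=6
(1, 2): arr[1]=9 > arr[2]=7
(1, 4): arr[1]=9 > arr[4]=7
(1, 5): arr[1]=9 > arr[5]=6
(2, 5): arr[2]=7 > arr[5]=6
(3, 4): arr[3]=14 > arr[4]=7
(3, 5): arr[3]=14 > arr[5]=6
(4, 5): arr[4]=7 > arr[5]=6

Total inversions: 11

The array has 11 inversion(s): (0,1), (0,2), (0,4), (0,5), (1,2), (1,4), (1,5), (2,5), (3,4), (3,5), (4,5). Each pair (i,j) satisfies i < j and arr[i] > arr[j].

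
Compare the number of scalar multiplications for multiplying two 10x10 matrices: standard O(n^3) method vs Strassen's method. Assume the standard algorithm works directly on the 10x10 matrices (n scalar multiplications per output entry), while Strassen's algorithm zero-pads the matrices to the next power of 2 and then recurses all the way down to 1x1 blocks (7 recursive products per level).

Matrix multiplication for 10x10 matrices:

Strassen's algorithm requires power-of-2 dimensions. Pad 10x10 to 16x16 (next power of 2).

Standard algorithm: 10^3 = 1000 multiplications
Strassen's algorithm: 7^(log2(16)) = 7^4 = 2401 multiplications
Difference: 1000 - 2401 = -1401 (Strassen uses MORE here due to padding overhead — for small or just-over-power-of-2 n, padding can outweigh the per-level savings)

Standard: 1000 multiplications (10^3). Strassen: 2401 multiplications (7^4, after padding to 16x16). Strassen reduces 8 recursive multiplications to 7 at each level.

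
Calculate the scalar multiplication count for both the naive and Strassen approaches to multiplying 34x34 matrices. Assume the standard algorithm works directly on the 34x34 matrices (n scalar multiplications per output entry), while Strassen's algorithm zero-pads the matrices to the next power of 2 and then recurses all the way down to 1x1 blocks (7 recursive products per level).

Matrix multiplication for 34x34 matrices:

Strassen's algorithm requires power-of-2 dimensions. Pad 34x34 to 64x64 (next power of 2).

Standard algorithm: 34^3 = 39304 multiplications
Strassen's algorithm: 7^(log2(64)) = 7^6 = 117649 multiplications
Difference: 39304 - 117649 = -78345 (Strassen uses MORE here due to padding overhead — for small or just-over-power-of-2 n, padding can outweigh the per-level savings)

Standard: 39304 multiplications (34^3). Strassen: 117649 multiplications (7^6, after padding to 64x64). Strassen reduces 8 recursive multiplications to 7 at each level.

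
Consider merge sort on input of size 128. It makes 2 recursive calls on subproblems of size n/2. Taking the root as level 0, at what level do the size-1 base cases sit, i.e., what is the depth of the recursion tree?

For divide and conquer with division factor 2:

Problem sizes at each level:
Level 0: 128
Level 1: 64
Level 2: 32
Level 3: 16
Level 4: 8
Level 5: 4
Level 6: 2
Level 7: 1

The root is level 0 and the size-1 base case is level 7 (the tree spans levels 0 through 7, i.e. 8 levels counting the root), so the depth is the number of divisions: log_2(128) = 7

The recursion tree depth is log_2(128) = 7. At each level, the problem size is divided by 2, so it takes 7 divisions to reduce to a base case of size 1. The algorithm makes 2 recursive calls at each level.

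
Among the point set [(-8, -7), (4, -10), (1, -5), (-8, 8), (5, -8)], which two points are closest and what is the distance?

Computing all pairwise distances among 5 points:

d((-8, -7), (4, -10)) = 12.3693
d((-8, -7), (1, -5)) = 9.2195
d((-8, -7), (-8, 8)) = 15.0
d((-8, -7), (5, -8)) = 13.0384
d((4, -10), (1, -5)) = 5.831
d((4, -10), (-8, 8)) = 21.6333
d((4, -10), (5, -8)) = 2.2361 <-- minimum
d((1, -5), (-8, 8)) = 15.8114
d((1, -5), (5, -8)) = 5.0
d((-8, 8), (5, -8)) = 20.6155

Closest pair: (4, -10) and (5, -8) with distance 2.2361

The closest pair is (4, -10) and (5, -8) with Euclidean distance 2.2361. For 5 points, brute-force pairwise comparison is shown above. For large n, the divide-and-conquer algorithm (sort by x, recurse on halves, check the dividing strip) achieves O(n log n).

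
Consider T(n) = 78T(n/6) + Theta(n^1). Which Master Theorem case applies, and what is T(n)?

Master Theorem for T(n) = 78T(n/6) + O(n^1):

a = 78, b = 6, c = 1
log_b(a) = log_6(78) = 2.4315

Case 1: c = 1 < log_6(78) = 2.4315
T(n) = O(n^(log_6 78))

For T(n) = 78T(n/6) + O(n^1): log_6(78) = 2.4315. This is Case 1 of the Master Theorem (c < log_b(a), work dominated by leaves), giving O(n^(log_6 78)).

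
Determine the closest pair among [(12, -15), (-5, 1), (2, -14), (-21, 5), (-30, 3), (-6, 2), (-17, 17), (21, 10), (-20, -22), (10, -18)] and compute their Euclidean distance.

Computing all pairwise distances among 10 points:

d((12, -15), (-5, 1)) = 23.3452
d((12, -15), (2, -14)) = 10.0499
d((12, -15), (-21, 5)) = 38.5876
d((12, -15), (-30, 3)) = 45.6946
d((12, -15), (-6, 2)) = 24.7588
d((12, -15), (-17, 17)) = 43.1856
d((12, -15), (21, 10)) = 26.5707
d((12, -15), (-20, -22)) = 32.7567
d((12, -15), (10, -18)) = 3.6056
d((-5, 1), (2, -14)) = 16.5529
d((-5, 1), (-21, 5)) = 16.4924
d((-5, 1), (-30, 3)) = 25.0799
d((-5, 1), (-6, 2)) = 1.4142 <-- minimum
d((-5, 1), (-17, 17)) = 20.0
d((-5, 1), (21, 10)) = 27.5136
d((-5, 1), (-20, -22)) = 27.4591
d((-5, 1), (10, -18)) = 24.2074
d((2, -14), (-21, 5)) = 29.8329
d((2, -14), (-30, 3)) = 36.2353
d((2, -14), (-6, 2)) = 17.8885
d((2, -14), (-17, 17)) = 36.3593
d((2, -14), (21, 10)) = 30.6105
d((2, -14), (-20, -22)) = 23.4094
d((2, -14), (10, -18)) = 8.9443
d((-21, 5), (-30, 3)) = 9.2195
d((-21, 5), (-6, 2)) = 15.2971
d((-21, 5), (-17, 17)) = 12.6491
d((-21, 5), (21, 10)) = 42.2966
d((-21, 5), (-20, -22)) = 27.0185
d((-21, 5), (10, -18)) = 38.6005
d((-30, 3), (-6, 2)) = 24.0208
d((-30, 3), (-17, 17)) = 19.105
d((-30, 3), (21, 10)) = 51.4782
d((-30, 3), (-20, -22)) = 26.9258
d((-30, 3), (10, -18)) = 45.1774
d((-6, 2), (-17, 17)) = 18.6011
d((-6, 2), (21, 10)) = 28.1603
d((-6, 2), (-20, -22)) = 27.7849
d((-6, 2), (10, -18)) = 25.6125
d((-17, 17), (21, 10)) = 38.6394
d((-17, 17), (-20, -22)) = 39.1152
d((-17, 17), (10, -18)) = 44.2041
d((21, 10), (-20, -22)) = 52.0096
d((21, 10), (10, -18)) = 30.0832
d((-20, -22), (10, -18)) = 30.2655

Closest pair: (-5, 1) and (-6, 2) with distance 1.4142

The closest pair is (-5, 1) and (-6, 2) with Euclidean distance 1.4142. For 10 points, brute-force pairwise comparison is shown above. For large n, the divide-and-conquer algorithm (sort by x, recurse on halves, check the dividing strip) achieves O(n log n).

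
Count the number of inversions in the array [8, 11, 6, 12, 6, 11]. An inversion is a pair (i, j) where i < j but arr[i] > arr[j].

Finding inversions in [8, 11, 6, 12, 6, 11]:

(0, 2): arr[0]=8 > arr[2]=6
(0, 4): arr[0]=8 > arr[4]=6
(1, 2): arr[1]=11 > arr[2]=6
(1, 4): arr[1]=11 > arr[4]=6
(3, 4): arr[3]=12 > arr[4]=6
(3, 5): arr[3]=12 > arr[5]=11

Total inversions: 6

The array has 6 inversion(s): (0,2), (0,4), (1,2), (1,4), (3,4), (3,5). Each pair (i,j) satisfies i < j and arr[i] > arr[j].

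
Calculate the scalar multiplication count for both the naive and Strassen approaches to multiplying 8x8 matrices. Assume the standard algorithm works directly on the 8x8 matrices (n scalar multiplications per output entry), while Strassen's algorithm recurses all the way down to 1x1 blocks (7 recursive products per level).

Matrix multiplication for 8x8 matrices:

Standard algorithm: 8^3 = 512 multiplications
Strassen's algorithm: 7^(log2(8)) = 7^3 = 343 multiplications
Savings: 512 - 343 = 169 multiplications

Standard: 512 multiplications (8^3). Strassen: 343 multiplications (7^3). Strassen reduces 8 recursive multiplications to 7 at each level.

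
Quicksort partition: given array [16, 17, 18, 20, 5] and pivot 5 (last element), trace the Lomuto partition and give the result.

Lomuto partition with pivot = 5:

Initial array: [16, 17, 18, 20, 5]

arr[0]=16 > 5: no swap
arr[1]=17 > 5: no swap
arr[2]=18 > 5: no swap
arr[3]=20 > 5: no swap

Place pivot at position 0: [5, 17, 18, 20, 16]
Pivot position: 0

After partitioning with pivot 5, the array becomes [5, 17, 18, 20, 16]. The pivot is placed at index 0. All elements to the left of the pivot are <= 5, and all elements to the right are > 5.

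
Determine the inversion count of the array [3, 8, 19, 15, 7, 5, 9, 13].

Finding inversions in [3, 8, 19, 15, 7, 5, 9, 13]:

(1, 4): arr[1]=8 > arr[4]=7
(1, 5): arr[1]=8 > arr[5]=5
(2, 3): arr[2]=19 > arr[3]=15
(2, 4): arr[2]=19 > arr[4]=7
(2, 5): arr[2]=19 > arr[5]=5
(2, 6): arr[2]=19 > arr[6]=9
(2, 7): arr[2]=19 > arr[7]=13
(3, 4): arr[3]=15 > arr[4]=7
(3, 5): arr[3]=15 > arr[5]=5
(3, 6): arr[3]=15 > arr[6]=9
(3, 7): arr[3]=15 > arr[7]=13
(4, 5): arr[4]=7 > arr[5]=5

Total inversions: 12

The array has 12 inversion(s): (1,4), (1,5), (2,3), (2,4), (2,5), (2,6), (2,7), (3,4), (3,5), (3,6), (3,7), (4,5). Each pair (i,j) satisfies i < j and arr[i] > arr[j].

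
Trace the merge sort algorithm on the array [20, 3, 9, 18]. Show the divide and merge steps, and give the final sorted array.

Merge sort trace:

Split: [20, 3, 9, 18] -> [20, 3] and [9, 18]
  Split: [20, 3] -> [20] and [3]
  Merge: [20] + [3] -> [3, 20]
  Split: [9, 18] -> [9] and [18]
  Merge: [9] + [18] -> [9, 18]
Merge: [3, 20] + [9, 18] -> [3, 9, 18, 20]

Final sorted array: [3, 9, 18, 20]

The merge sort proceeds by recursively splitting the array and merging sorted halves.
After all merges, the sorted array is [3, 9, 18, 20].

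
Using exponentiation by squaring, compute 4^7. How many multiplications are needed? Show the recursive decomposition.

Computing 4^7 by squaring (build up from 4^1; each line after the first costs one multiplication):

4^1 = 4
4^2 = (4^1)^2 = 4^2 = 16
4^3 = 4 * 4^2 = 4 * 16 = 64
4^6 = (4^3)^2 = 64^2 = 4096
4^7 = 4 * 4^6 = 4 * 4096 = 16384

Result: 16384
Multiplications needed: 4 (4 lines after 4^1)

4^7 = 16384. Using exponentiation by squaring, this requires 4 multiplications. The key idea: if the exponent is even, square the half-power; if odd, multiply by the base once.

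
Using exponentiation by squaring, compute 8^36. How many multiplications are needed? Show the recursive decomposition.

Computing 8^36 by squaring (build up from 8^1; each line after the first costs one multiplication):

8^1 = 8
8^2 = (8^1)^2 = 8^2 = 64
8^4 = (8^2)^2 = 64^2 = 4096
8^8 = (8^4)^2 = 4096^2 = 16777216
8^9 = 8 * 8^8 = 8 * 16777216 = 134217728
8^18 = (8^9)^2 = 134217728^2 = 18014398509481984
8^36 = (8^18)^2 = 18014398509481984^2 = 324518553658426726783156020576256

Result: 324518553658426726783156020576256
Multiplications needed: 6 (6 lines after 8^1)

8^36 = 324518553658426726783156020576256. Using exponentiation by squaring, this requires 6 multiplications. The key idea: if the exponent is even, square the half-power; if odd, multiply by the base once.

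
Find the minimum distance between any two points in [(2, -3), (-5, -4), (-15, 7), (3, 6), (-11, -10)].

Computing all pairwise distances among 5 points:

d((2, -3), (-5, -4)) = 7.0711 <-- minimum
d((2, -3), (-15, 7)) = 19.7231
d((2, -3), (3, 6)) = 9.0554
d((2, -3), (-11, -10)) = 14.7648
d((-5, -4), (-15, 7)) = 14.8661
d((-5, -4), (3, 6)) = 12.8062
d((-5, -4), (-11, -10)) = 8.4853
d((-15, 7), (3, 6)) = 18.0278
d((-15, 7), (-11, -10)) = 17.4642
d((3, 6), (-11, -10)) = 21.2603

Closest pair: (2, -3) and (-5, -4) with distance 7.0711

The closest pair is (2, -3) and (-5, -4) with Euclidean distance 7.0711. For 5 points, brute-force pairwise comparison is shown above. For large n, the divide-and-conquer algorithm (sort by x, recurse on halves, check the dividing strip) achieves O(n log n).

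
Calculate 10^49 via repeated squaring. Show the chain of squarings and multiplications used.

Computing 10^49 by squaring (build up from 10^1; each line after the first costs one multiplication):

10^1 = 10
10^2 = (10^1)^2 = 10^2 = 100
10^3 = 10 * 10^2 = 10 * 100 = 1000
10^6 = (10^3)^2 = 1000^2 = 1000000
10^12 = (10^6)^2 = 1000000^2 = 1000000000000
10^24 = (10^12)^2 = 1000000000000^2 = 1000000000000000000000000
10^48 = (10^24)^2 = 1000000000000000000000000^2 = 1000000000000000000000000000000000000000000000000
10^49 = 10 * 10^48 = 10 * 1000000000000000000000000000000000000000000000000 = 10000000000000000000000000000000000000000000000000

Result: 10000000000000000000000000000000000000000000000000
Multiplications needed: 7 (7 lines after 10^1)

10^49 = 10000000000000000000000000000000000000000000000000. Using exponentiation by squaring, this requires 7 multiplications. The key idea: if the exponent is even, square the half-power; if odd, multiply by the base once.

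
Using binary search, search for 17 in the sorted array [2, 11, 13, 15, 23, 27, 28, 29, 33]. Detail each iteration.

Binary search for 17 in [2, 11, 13, 15, 23, 27, 28, 29, 33]:

lo=0, hi=8, mid=4, arr[mid]=23 -> 23 > 17, search left half
lo=0, hi=3, mid=1, arr[mid]=11 -> 11 < 17, search right half
lo=2, hi=3, mid=2, arr[mid]=13 -> 13 < 17, search right half
lo=3, hi=3, mid=3, arr[mid]=15 -> 15 < 17, search right half
lo=4 > hi=3, target 17 not found

Binary search determines that 17 is not in the array after 4 comparisons. The search space was exhausted without finding the target.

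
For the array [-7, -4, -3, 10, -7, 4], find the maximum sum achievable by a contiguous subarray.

Using Kadane's algorithm on [-7, -4, -3, 10, -7, 4]:

Scanning through the array:
Position 1 (value -4): max_ending_here = -4, max_so_far = -4
Position 2 (value -3): max_ending_here = -3, max_so_far = -3
Position 3 (value 10): max_ending_here = 10, max_so_far = 10
Position 4 (value -7): max_ending_here = 3, max_so_far = 10
Position 5 (value 4): max_ending_here = 7, max_so_far = 10

Maximum subarray: [10]
Maximum sum: 10

The maximum subarray is [10] with sum 10. This subarray runs from index 3 to index 3.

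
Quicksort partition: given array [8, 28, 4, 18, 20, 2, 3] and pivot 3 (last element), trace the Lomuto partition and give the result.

Lomuto partition with pivot = 3:

Initial array: [8, 28, 4, 18, 20, 2, 3]

arr[0]=8 > 3: no swap
arr[1]=28 > 3: no swap
arr[2]=4 > 3: no swap
arr[3]=18 > 3: no swap
arr[4]=20 > 3: no swap
arr[5]=2 <= 3: swap with position 0, array becomes [2, 28, 4, 18, 20, 8, 3]

Place pivot at position 1: [2, 3, 4, 18, 20, 8, 28]
Pivot position: 1

After partitioning with pivot 3, the array becomes [2, 3, 4, 18, 20, 8, 28]. The pivot is placed at index 1. All elements to the left of the pivot are <= 3, and all elements to the right are > 3.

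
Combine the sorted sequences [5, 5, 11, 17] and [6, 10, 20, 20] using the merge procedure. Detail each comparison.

Merging process:

Compare 5 vs 6: take 5 from left. Merged: [5]
Compare 5 vs 6: take 5 from left. Merged: [5, 5]
Compare 11 vs 6: take 6 from right. Merged: [5, 5, 6]
Compare 11 vs 10: take 10 from right. Merged: [5, 5, 6, 10]
Compare 11 vs 20: take 11 from left. Merged: [5, 5, 6, 10, 11]
Compare 17 vs 20: take 17 from left. Merged: [5, 5, 6, 10, 11, 17]
Append remaining from right: [20, 20]. Merged: [5, 5, 6, 10, 11, 17, 20, 20]

Final merged array: [5, 5, 6, 10, 11, 17, 20, 20]
Total comparisons: 6

The merged array is [5, 5, 6, 10, 11, 17, 20, 20], requiring 6 comparisons. The merge step runs in O(n) time where n is the total number of elements.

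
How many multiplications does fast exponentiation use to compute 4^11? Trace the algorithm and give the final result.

Computing 4^11 by squaring (build up from 4^1; each line after the first costs one multiplication):

4^1 = 4
4^2 = (4^1)^2 = 4^2 = 16
4^4 = (4^2)^2 = 16^2 = 256
4^5 = 4 * 4^4 = 4 * 256 = 1024
4^10 = (4^5)^2 = 1024^2 = 1048576
4^11 = 4 * 4^10 = 4 * 1048576 = 4194304

Result: 4194304
Multiplications needed: 5 (5 lines after 4^1)

4^11 = 4194304. Using exponentiation by squaring, this requires 5 multiplications. The key idea: if the exponent is even, square the half-power; if odd, multiply by the base once.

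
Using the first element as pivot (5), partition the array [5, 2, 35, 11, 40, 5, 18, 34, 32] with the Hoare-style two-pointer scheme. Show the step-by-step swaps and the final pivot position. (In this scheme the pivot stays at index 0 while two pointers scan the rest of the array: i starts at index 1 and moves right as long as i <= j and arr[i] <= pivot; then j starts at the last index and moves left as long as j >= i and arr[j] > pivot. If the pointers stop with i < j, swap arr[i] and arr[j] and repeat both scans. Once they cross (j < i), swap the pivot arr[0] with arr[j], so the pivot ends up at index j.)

Hoare-style two-pointer partition with pivot = 5:

Initial array: [5, 2, 35, 11, 40, 5, 18, 34, 32]

Pointers start at i = 1, j = 8.
i stops at index 2 (arr[2]=35 > 5), j stops at index 5 (arr[5]=5 <= 5): swap arr[2] and arr[5], array becomes [5, 2, 5, 11, 40, 35, 18, 34, 32]
i ends at 3, j ends at 2: the pointers have crossed (j < i), so scanning stops.

Swap pivot arr[0] with arr[2] to place pivot at position 2: [5, 2, 5, 11, 40, 35, 18, 34, 32]
Pivot position: 2

After partitioning with pivot 5, the array becomes [5, 2, 5, 11, 40, 35, 18, 34, 32]. The pivot is placed at index 2. All elements to the left of the pivot are <= 5, and all elements to the right are > 5.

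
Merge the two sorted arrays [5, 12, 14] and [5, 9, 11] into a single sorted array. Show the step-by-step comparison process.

Merging process:

Compare 5 vs 5: take 5 from left. Merged: [5]
Compare 12 vs 5: take 5 from right. Merged: [5, 5]
Compare 12 vs 9: take 9 from right. Merged: [5, 5, 9]
Compare 12 vs 11: take 11 from right. Merged: [5, 5, 9, 11]
Append remaining from left: [12, 14]. Merged: [5, 5, 9, 11, 12, 14]

Final merged array: [5, 5, 9, 11, 12, 14]
Total comparisons: 4

The merged array is [5, 5, 9, 11, 12, 14], requiring 4 comparisons. The merge step runs in O(n) time where n is the total number of elements.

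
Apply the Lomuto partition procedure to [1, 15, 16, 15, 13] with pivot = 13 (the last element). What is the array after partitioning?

Lomuto partition with pivot = 13:

Initial array: [1, 15, 16, 15, 13]

arr[0]=1 <= 13: swap with position 0, array becomes [1, 15, 16, 15, 13]
arr[1]=15 > 13: no swap
arr[2]=16 > 13: no swap
arr[3]=15 > 13: no swap

Place pivot at position 1: [1, 13, 16, 15, 15]
Pivot position: 1

After partitioning with pivot 13, the array becomes [1, 13, 16, 15, 15]. The pivot is placed at index 1. All elements to the left of the pivot are <= 13, and all elements to the right are > 13.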